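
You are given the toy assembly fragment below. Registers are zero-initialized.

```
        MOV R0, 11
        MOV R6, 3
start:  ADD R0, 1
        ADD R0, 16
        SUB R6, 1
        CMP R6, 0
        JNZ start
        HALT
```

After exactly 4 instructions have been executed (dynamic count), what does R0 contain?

R0=11
R6=3
R0=11+1=12
R0=12+16=28
After step 4: R0 = 28.

28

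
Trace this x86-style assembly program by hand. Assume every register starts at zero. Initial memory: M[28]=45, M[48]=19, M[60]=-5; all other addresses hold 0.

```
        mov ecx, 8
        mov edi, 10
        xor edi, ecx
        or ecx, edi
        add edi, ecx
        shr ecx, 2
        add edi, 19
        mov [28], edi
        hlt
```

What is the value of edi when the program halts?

ecx=8
edi=10
edi=10^8=2
ecx=8|2=10
edi=2+10=12
ecx=10>>2=2
edi=12+19=31
mov [28], edi → M[28]=31
halt.

31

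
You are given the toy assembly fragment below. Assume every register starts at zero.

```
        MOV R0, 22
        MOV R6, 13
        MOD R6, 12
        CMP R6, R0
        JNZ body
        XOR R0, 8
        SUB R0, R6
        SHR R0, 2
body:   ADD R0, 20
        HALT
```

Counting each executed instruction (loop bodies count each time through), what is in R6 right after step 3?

after MOV R0, 22: R0=22
after MOV R6, 13: R6=13
after MOD R6, 12: R6=13%12=1
After step 3: R6 = 1.

1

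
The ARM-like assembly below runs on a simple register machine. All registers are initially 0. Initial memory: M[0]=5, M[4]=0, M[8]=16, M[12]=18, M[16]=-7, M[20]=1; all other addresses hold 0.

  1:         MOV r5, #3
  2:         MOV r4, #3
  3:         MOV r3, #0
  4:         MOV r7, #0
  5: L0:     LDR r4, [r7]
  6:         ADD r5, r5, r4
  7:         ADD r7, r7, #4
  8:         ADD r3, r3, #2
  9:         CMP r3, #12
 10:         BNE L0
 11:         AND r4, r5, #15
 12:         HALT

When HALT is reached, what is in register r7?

24

r5=3
r4=3
r3=0
r7=0
r4=M[0]=5
r5=3+5=8
r7=0+4=4
r3=0+2=2
CMP r3, #12  (cmp 2,12)
BNE L0: taken
r4=M[4]=0
r5=8+0=8
r7=4+4=8
r3=2+2=4
CMP r3, #12  (cmp 4,12)
BNE L0: taken
r4=M[8]=16
r5=8+16=24
r7=8+4=12
r3=4+2=6
CMP r3, #12  (cmp 6,12)
BNE L0: taken
r4=M[12]=18
r5=24+18=42
r7=12+4=16
r3=6+2=8
CMP r3, #12  (cmp 8,12)
BNE L0: taken
r4=M[16]=-7
r5=42+(-7)=35
r7=16+4=20
r3=8+2=10
CMP r3, #12  (cmp 10,12)
BNE L0: taken
r4=M[20]=1
r5=35+1=36
r7=20+4=24
r3=10+2=12
CMP r3, #12  (cmp 12,12)
BNE L0: not taken
r4=36&15=4
halt.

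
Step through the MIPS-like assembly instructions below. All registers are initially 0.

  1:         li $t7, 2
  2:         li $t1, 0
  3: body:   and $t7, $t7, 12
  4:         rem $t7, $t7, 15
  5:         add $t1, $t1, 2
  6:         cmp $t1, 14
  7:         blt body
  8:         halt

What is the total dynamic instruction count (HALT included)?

li $t7, 2 → $t7=2
li $t1, 0 → $t1=0
and $t7, $t7, 12 → $t7=2&12=0
rem $t7, $t7, 15 → $t7=0%15=0
add $t1, $t1, 2 → $t1=0+2=2
cmp $t1, 14  (cmp 2,14)
blt body: taken
and $t7, $t7, 12 → $t7=0&12=0
rem $t7, $t7, 15 → $t7=0%15=0
add $t1, $t1, 2 → $t1=2+2=4
cmp $t1, 14  (cmp 4,14)
blt body: taken
and $t7, $t7, 12 → $t7=0&12=0
rem $t7, $t7, 15 → $t7=0%15=0
add $t1, $t1, 2 → $t1=4+2=6
cmp $t1, 14  (cmp 6,14)
blt body: taken
and $t7, $t7, 12 → $t7=0&12=0
rem $t7, $t7, 15 → $t7=0%15=0
add $t1, $t1, 2 → $t1=6+2=8
cmp $t1, 14  (cmp 8,14)
blt body: taken
and $t7, $t7, 12 → $t7=0&12=0
rem $t7, $t7, 15 → $t7=0%15=0
add $t1, $t1, 2 → $t1=8+2=10
cmp $t1, 14  (cmp 10,14)
blt body: taken
and $t7, $t7, 12 → $t7=0&12=0
rem $t7, $t7, 15 → $t7=0%15=0
add $t1, $t1, 2 → $t1=10+2=12
cmp $t1, 14  (cmp 12,14)
blt body: taken
and $t7, $t7, 12 → $t7=0&12=0
rem $t7, $t7, 15 → $t7=0%15=0
add $t1, $t1, 2 → $t1=12+2=14
cmp $t1, 14  (cmp 14,14)
blt body: not taken
halt.
Total executed instructions: 38.

38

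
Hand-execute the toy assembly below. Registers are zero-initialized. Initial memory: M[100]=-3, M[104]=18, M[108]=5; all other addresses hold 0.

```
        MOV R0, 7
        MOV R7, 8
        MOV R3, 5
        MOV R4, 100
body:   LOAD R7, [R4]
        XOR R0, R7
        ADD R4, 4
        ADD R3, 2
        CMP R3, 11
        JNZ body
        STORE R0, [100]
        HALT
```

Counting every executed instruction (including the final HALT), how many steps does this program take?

MOV R0, 7 → R0=7
MOV R7, 8 → R7=8
MOV R3, 5 → R3=5
MOV R4, 100 → R4=100
LOAD R7, [R4] → R7=M[100]=-3
XOR R0, R7 → R0=7^(-3)=-6
ADD R4, 4 → R4=100+4=104
ADD R3, 2 → R3=5+2=7
CMP R3, 11  (cmp 7,11)
JNZ body: taken
LOAD R7, [R4] → R7=M[104]=18
XOR R0, R7 → R0=(-6)^18=-24
ADD R4, 4 → R4=104+4=108
ADD R3, 2 → R3=7+2=9
CMP R3, 11  (cmp 9,11)
JNZ body: taken
LOAD R7, [R4] → R7=M[108]=5
XOR R0, R7 → R0=(-24)^5=-19
ADD R4, 4 → R4=108+4=112
ADD R3, 2 → R3=9+2=11
CMP R3, 11  (cmp 11,11)
JNZ body: not taken
STORE R0, [100] → M[100]=-19
halt.
Total executed instructions: 24.

24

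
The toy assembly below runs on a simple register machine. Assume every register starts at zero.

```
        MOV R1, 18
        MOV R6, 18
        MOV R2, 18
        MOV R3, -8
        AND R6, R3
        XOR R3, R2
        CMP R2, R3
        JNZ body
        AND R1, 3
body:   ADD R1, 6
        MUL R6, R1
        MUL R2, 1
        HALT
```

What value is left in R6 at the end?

R1=18
R6=18
R2=18
R3=-8
R6=18&(-8)=16
R3=(-8)^18=-22
CMP R2, R3  (cmp 18,-22)
JNZ body: taken
R1=18+6=24
R6=16*24=384
R2=18*1=18
halt.

384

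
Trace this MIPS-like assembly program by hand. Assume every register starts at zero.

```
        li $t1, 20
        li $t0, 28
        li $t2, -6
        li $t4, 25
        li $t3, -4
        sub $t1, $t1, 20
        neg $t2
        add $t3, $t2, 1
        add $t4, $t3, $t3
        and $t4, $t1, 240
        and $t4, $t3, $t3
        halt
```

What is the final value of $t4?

after li $t1, 20: $t1=20
after li $t0, 28: $t0=28
after li $t2, -6: $t2=-6
after li $t4, 25: $t4=25
after li $t3, -4: $t3=-4
after sub $t1, $t1, 20: $t1=20-20=0
after neg $t2: $t2=-(-6)=6
after add $t3, $t2, 1: $t3=6+1=7
after add $t4, $t3, $t3: $t4=7+7=14
after and $t4, $t1, 240: $t4=0&240=0
after and $t4, $t3, $t3: $t4=7&7=7
halt.

7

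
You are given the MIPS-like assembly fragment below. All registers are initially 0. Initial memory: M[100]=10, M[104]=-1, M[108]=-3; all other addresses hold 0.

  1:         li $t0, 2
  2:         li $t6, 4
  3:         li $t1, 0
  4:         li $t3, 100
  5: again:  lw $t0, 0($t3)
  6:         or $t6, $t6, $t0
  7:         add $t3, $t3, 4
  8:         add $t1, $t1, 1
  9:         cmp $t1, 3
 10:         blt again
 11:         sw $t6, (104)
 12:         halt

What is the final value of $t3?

112

$t0=2
$t6=4
$t1=0
$t3=100
$t0=M[100]=10
$t6=4|10=14
$t3=100+4=104
$t1=0+1=1
cmp $t1, 3  (cmp 1,3)
blt again: taken
$t0=M[104]=-1
$t6=14|(-1)=-1
$t3=104+4=108
$t1=1+1=2
cmp $t1, 3  (cmp 2,3)
blt again: taken
$t0=M[108]=-3
$t6=(-1)|(-3)=-1
$t3=108+4=112
$t1=2+1=3
cmp $t1, 3  (cmp 3,3)
blt again: not taken
sw $t6, (104) → M[104]=-1
halt.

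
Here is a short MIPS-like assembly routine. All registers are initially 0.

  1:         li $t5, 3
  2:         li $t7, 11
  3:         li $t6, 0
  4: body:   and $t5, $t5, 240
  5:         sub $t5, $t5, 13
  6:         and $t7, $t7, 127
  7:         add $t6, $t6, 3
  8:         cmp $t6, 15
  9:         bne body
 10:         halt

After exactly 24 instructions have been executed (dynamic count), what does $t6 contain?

9

li $t5, 3 → $t5=3
li $t7, 11 → $t7=11
li $t6, 0 → $t6=0
and $t5, $t5, 240 → $t5=3&240=0
sub $t5, $t5, 13 → $t5=0-13=-13
and $t7, $t7, 127 → $t7=11&127=11
add $t6, $t6, 3 → $t6=0+3=3
cmp $t6, 15  (cmp 3,15)
bne body: taken
and $t5, $t5, 240 → $t5=(-13)&240=240
sub $t5, $t5, 13 → $t5=240-13=227
and $t7, $t7, 127 → $t7=11&127=11
add $t6, $t6, 3 → $t6=3+3=6
cmp $t6, 15  (cmp 6,15)
bne body: taken
and $t5, $t5, 240 → $t5=227&240=224
sub $t5, $t5, 13 → $t5=224-13=211
and $t7, $t7, 127 → $t7=11&127=11
add $t6, $t6, 3 → $t6=6+3=9
cmp $t6, 15  (cmp 9,15)
bne body: taken
and $t5, $t5, 240 → $t5=211&240=208
sub $t5, $t5, 13 → $t5=208-13=195
and $t7, $t7, 127 → $t7=11&127=11
After step 24: $t6 = 9.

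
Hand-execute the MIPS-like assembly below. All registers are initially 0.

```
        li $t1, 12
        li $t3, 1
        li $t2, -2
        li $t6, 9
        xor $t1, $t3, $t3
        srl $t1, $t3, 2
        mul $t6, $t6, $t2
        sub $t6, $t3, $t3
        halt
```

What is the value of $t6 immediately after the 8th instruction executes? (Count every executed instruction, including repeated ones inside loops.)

0

$t1=12
$t3=1
$t2=-2
$t6=9
$t1=1^1=0
$t1=1>>2=0
$t6=9*(-2)=-18
$t6=1-1=0
After step 8: $t6 = 0.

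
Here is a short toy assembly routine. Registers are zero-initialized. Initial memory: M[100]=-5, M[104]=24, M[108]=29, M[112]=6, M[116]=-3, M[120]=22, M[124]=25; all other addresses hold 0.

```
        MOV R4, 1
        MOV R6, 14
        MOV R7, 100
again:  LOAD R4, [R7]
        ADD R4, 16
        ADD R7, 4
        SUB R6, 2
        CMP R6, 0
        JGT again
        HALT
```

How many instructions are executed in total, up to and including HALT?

46

MOV R4, 1 → R4=1
MOV R6, 14 → R6=14
MOV R7, 100 → R7=100
LOAD R4, [R7] → R4=M[100]=-5
ADD R4, 16 → R4=(-5)+16=11
ADD R7, 4 → R7=100+4=104
SUB R6, 2 → R6=14-2=12
CMP R6, 0  (cmp 12,0)
JGT again: taken
LOAD R4, [R7] → R4=M[104]=24
ADD R4, 16 → R4=24+16=40
ADD R7, 4 → R7=104+4=108
SUB R6, 2 → R6=12-2=10
CMP R6, 0  (cmp 10,0)
JGT again: taken
LOAD R4, [R7] → R4=M[108]=29
ADD R4, 16 → R4=29+16=45
ADD R7, 4 → R7=108+4=112
SUB R6, 2 → R6=10-2=8
CMP R6, 0  (cmp 8,0)
JGT again: taken
LOAD R4, [R7] → R4=M[112]=6
ADD R4, 16 → R4=6+16=22
ADD R7, 4 → R7=112+4=116
SUB R6, 2 → R6=8-2=6
CMP R6, 0  (cmp 6,0)
JGT again: taken
LOAD R4, [R7] → R4=M[116]=-3
ADD R4, 16 → R4=(-3)+16=13
ADD R7, 4 → R7=116+4=120
SUB R6, 2 → R6=6-2=4
CMP R6, 0  (cmp 4,0)
JGT again: taken
LOAD R4, [R7] → R4=M[120]=22
ADD R4, 16 → R4=22+16=38
ADD R7, 4 → R7=120+4=124
SUB R6, 2 → R6=4-2=2
CMP R6, 0  (cmp 2,0)
JGT again: taken
LOAD R4, [R7] → R4=M[124]=25
ADD R4, 16 → R4=25+16=41
ADD R7, 4 → R7=124+4=128
SUB R6, 2 → R6=2-2=0
CMP R6, 0  (cmp 0,0)
JGT again: not taken
halt.
Total executed instructions: 46.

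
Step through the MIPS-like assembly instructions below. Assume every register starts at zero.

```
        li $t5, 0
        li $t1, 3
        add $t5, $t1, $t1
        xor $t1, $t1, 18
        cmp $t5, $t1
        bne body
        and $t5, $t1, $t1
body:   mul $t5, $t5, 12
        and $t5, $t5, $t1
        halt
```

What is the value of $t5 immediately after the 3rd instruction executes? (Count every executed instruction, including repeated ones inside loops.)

6

li $t5, 0 → $t5=0
li $t1, 3 → $t1=3
add $t5, $t1, $t1 → $t5=3+3=6
After step 3: $t5 = 6.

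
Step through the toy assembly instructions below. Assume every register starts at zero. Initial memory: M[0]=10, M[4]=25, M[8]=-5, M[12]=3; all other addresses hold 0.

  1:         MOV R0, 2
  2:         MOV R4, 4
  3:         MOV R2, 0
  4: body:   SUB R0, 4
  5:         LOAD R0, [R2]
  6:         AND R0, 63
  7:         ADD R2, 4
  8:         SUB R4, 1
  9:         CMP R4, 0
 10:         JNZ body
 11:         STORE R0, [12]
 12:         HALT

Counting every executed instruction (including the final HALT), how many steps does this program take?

R0=2
R4=4
R2=0
R0=2-4=-2
R0=M[0]=10
R0=10&63=10
R2=0+4=4
R4=4-1=3
CMP R4, 0  (cmp 3,0)
JNZ body: taken
R0=10-4=6
R0=M[4]=25
R0=25&63=25
R2=4+4=8
R4=3-1=2
CMP R4, 0  (cmp 2,0)
JNZ body: taken
R0=25-4=21
R0=M[8]=-5
R0=(-5)&63=59
R2=8+4=12
R4=2-1=1
CMP R4, 0  (cmp 1,0)
JNZ body: taken
R0=59-4=55
R0=M[12]=3
R0=3&63=3
R2=12+4=16
R4=1-1=0
CMP R4, 0  (cmp 0,0)
JNZ body: not taken
STORE R0, [12] → M[12]=3
halt.
Total executed instructions: 33.

33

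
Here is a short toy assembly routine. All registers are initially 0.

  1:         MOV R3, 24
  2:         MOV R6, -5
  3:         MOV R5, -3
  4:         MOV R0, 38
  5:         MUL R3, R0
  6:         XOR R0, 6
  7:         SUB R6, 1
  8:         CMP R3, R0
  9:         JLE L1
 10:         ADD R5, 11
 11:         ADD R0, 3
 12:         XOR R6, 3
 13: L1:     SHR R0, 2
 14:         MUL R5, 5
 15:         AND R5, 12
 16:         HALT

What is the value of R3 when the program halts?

R3=24
R6=-5
R5=-3
R0=38
R3=24*38=912
R0=38^6=32
R6=(-5)-1=-6
CMP R3, R0  (cmp 912,32)
JLE L1: not taken
R5=(-3)+11=8
R0=32+3=35
R6=(-6)^3=-7
R0=35>>2=8
R5=8*5=40
R5=40&12=8
halt.

912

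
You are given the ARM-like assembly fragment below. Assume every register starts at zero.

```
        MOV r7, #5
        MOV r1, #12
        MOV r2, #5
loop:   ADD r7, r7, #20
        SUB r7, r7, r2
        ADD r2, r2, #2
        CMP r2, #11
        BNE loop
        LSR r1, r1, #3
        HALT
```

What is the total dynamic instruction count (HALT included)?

r7=5
r1=12
r2=5
r7=5+20=25
r7=25-5=20
r2=5+2=7
CMP r2, #11  (cmp 7,11)
BNE loop: taken
r7=20+20=40
r7=40-7=33
r2=7+2=9
CMP r2, #11  (cmp 9,11)
BNE loop: taken
r7=33+20=53
r7=53-9=44
r2=9+2=11
CMP r2, #11  (cmp 11,11)
BNE loop: not taken
r1=12>>3=1
halt.
Total executed instructions: 20.

20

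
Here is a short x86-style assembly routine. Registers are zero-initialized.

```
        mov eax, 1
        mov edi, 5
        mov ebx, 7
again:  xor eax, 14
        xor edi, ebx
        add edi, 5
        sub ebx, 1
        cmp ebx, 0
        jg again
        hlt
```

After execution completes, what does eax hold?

eax=1
edi=5
ebx=7
eax=1^14=15
edi=5^7=2
edi=2+5=7
ebx=7-1=6
cmp ebx, 0  (cmp 6,0)
jg again: taken
eax=15^14=1
edi=7^6=1
edi=1+5=6
ebx=6-1=5
cmp ebx, 0  (cmp 5,0)
jg again: taken
eax=1^14=15
edi=6^5=3
edi=3+5=8
ebx=5-1=4
cmp ebx, 0  (cmp 4,0)
jg again: taken
eax=15^14=1
edi=8^4=12
edi=12+5=17
ebx=4-1=3
cmp ebx, 0  (cmp 3,0)
jg again: taken
eax=1^14=15
edi=17^3=18
edi=18+5=23
ebx=3-1=2
cmp ebx, 0  (cmp 2,0)
jg again: taken
eax=15^14=1
edi=23^2=21
edi=21+5=26
ebx=2-1=1
cmp ebx, 0  (cmp 1,0)
jg again: taken
eax=1^14=15
edi=26^1=27
edi=27+5=32
ebx=1-1=0
cmp ebx, 0  (cmp 0,0)
jg again: not taken
halt.

15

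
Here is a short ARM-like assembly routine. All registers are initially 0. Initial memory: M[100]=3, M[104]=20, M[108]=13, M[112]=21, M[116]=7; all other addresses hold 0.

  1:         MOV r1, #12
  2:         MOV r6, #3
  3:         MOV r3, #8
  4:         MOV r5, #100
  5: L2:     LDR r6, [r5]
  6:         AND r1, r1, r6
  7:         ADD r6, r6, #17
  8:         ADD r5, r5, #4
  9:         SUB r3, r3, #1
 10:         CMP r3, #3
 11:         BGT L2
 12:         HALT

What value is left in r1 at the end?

r1=12
r6=3
r3=8
r5=100
r6=M[100]=3
r1=12&3=0
r6=3+17=20
r5=100+4=104
r3=8-1=7
CMP r3, #3  (cmp 7,3)
BGT L2: taken
r6=M[104]=20
r1=0&20=0
r6=20+17=37
r5=104+4=108
r3=7-1=6
CMP r3, #3  (cmp 6,3)
BGT L2: taken
r6=M[108]=13
r1=0&13=0
r6=13+17=30
r5=108+4=112
r3=6-1=5
CMP r3, #3  (cmp 5,3)
BGT L2: taken
r6=M[112]=21
r1=0&21=0
r6=21+17=38
r5=112+4=116
r3=5-1=4
CMP r3, #3  (cmp 4,3)
BGT L2: taken
r6=M[116]=7
r1=0&7=0
r6=7+17=24
r5=116+4=120
r3=4-1=3
CMP r3, #3  (cmp 3,3)
BGT L2: not taken
halt.

0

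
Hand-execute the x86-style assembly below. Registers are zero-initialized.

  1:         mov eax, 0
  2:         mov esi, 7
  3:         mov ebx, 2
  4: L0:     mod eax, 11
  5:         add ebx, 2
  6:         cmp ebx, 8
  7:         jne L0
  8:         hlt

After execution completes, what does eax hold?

0

eax=0
esi=7
ebx=2
eax=0%11=0
ebx=2+2=4
cmp ebx, 8  (cmp 4,8)
jne L0: taken
eax=0%11=0
ebx=4+2=6
cmp ebx, 8  (cmp 6,8)
jne L0: taken
eax=0%11=0
ebx=6+2=8
cmp ebx, 8  (cmp 8,8)
jne L0: not taken
halt.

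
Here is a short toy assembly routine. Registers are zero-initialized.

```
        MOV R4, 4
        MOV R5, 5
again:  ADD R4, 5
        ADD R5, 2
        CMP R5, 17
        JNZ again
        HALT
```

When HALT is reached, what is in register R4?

34

MOV R4, 4 → R4=4
MOV R5, 5 → R5=5
ADD R4, 5 → R4=4+5=9
ADD R5, 2 → R5=5+2=7
CMP R5, 17  (cmp 7,17)
JNZ again: taken
ADD R4, 5 → R4=9+5=14
ADD R5, 2 → R5=7+2=9
CMP R5, 17  (cmp 9,17)
JNZ again: taken
ADD R4, 5 → R4=14+5=19
ADD R5, 2 → R5=9+2=11
CMP R5, 17  (cmp 11,17)
JNZ again: taken
ADD R4, 5 → R4=19+5=24
ADD R5, 2 → R5=11+2=13
CMP R5, 17  (cmp 13,17)
JNZ again: taken
ADD R4, 5 → R4=24+5=29
ADD R5, 2 → R5=13+2=15
CMP R5, 17  (cmp 15,17)
JNZ again: taken
ADD R4, 5 → R4=29+5=34
ADD R5, 2 → R5=15+2=17
CMP R5, 17  (cmp 17,17)
JNZ again: not taken
halt.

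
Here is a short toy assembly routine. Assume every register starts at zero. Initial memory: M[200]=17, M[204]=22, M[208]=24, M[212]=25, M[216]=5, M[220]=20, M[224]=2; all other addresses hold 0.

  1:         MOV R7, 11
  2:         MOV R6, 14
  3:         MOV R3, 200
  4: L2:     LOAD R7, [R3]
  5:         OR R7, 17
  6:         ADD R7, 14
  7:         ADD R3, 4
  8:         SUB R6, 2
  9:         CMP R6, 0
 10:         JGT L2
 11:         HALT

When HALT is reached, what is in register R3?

228

R7=11
R6=14
R3=200
R7=M[200]=17
R7=17|17=17
R7=17+14=31
R3=200+4=204
R6=14-2=12
CMP R6, 0  (cmp 12,0)
JGT L2: taken
R7=M[204]=22
R7=22|17=23
R7=23+14=37
R3=204+4=208
R6=12-2=10
CMP R6, 0  (cmp 10,0)
JGT L2: taken
R7=M[208]=24
R7=24|17=25
R7=25+14=39
R3=208+4=212
R6=10-2=8
CMP R6, 0  (cmp 8,0)
JGT L2: taken
R7=M[212]=25
R7=25|17=25
R7=25+14=39
R3=212+4=216
R6=8-2=6
CMP R6, 0  (cmp 6,0)
JGT L2: taken
R7=M[216]=5
R7=5|17=21
R7=21+14=35
R3=216+4=220
R6=6-2=4
CMP R6, 0  (cmp 4,0)
JGT L2: taken
R7=M[220]=20
R7=20|17=21
R7=21+14=35
R3=220+4=224
R6=4-2=2
CMP R6, 0  (cmp 2,0)
JGT L2: taken
R7=M[224]=2
R7=2|17=19
R7=19+14=33
R3=224+4=228
R6=2-2=0
CMP R6, 0  (cmp 0,0)
JGT L2: not taken
halt.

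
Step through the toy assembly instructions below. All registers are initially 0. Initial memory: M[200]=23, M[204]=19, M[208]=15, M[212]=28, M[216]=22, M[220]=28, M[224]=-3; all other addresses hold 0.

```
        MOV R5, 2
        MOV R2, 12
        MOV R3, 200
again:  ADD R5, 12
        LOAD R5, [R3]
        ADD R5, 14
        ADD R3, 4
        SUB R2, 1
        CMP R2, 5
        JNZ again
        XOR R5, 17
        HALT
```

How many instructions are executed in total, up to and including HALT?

54

MOV R5, 2 → R5=2
MOV R2, 12 → R2=12
MOV R3, 200 → R3=200
ADD R5, 12 → R5=2+12=14
LOAD R5, [R3] → R5=M[200]=23
ADD R5, 14 → R5=23+14=37
ADD R3, 4 → R3=200+4=204
SUB R2, 1 → R2=12-1=11
CMP R2, 5  (cmp 11,5)
JNZ again: taken
ADD R5, 12 → R5=37+12=49
LOAD R5, [R3] → R5=M[204]=19
ADD R5, 14 → R5=19+14=33
ADD R3, 4 → R3=204+4=208
SUB R2, 1 → R2=11-1=10
CMP R2, 5  (cmp 10,5)
JNZ again: taken
ADD R5, 12 → R5=33+12=45
LOAD R5, [R3] → R5=M[208]=15
ADD R5, 14 → R5=15+14=29
ADD R3, 4 → R3=208+4=212
SUB R2, 1 → R2=10-1=9
CMP R2, 5  (cmp 9,5)
JNZ again: taken
ADD R5, 12 → R5=29+12=41
LOAD R5, [R3] → R5=M[212]=28
ADD R5, 14 → R5=28+14=42
ADD R3, 4 → R3=212+4=216
SUB R2, 1 → R2=9-1=8
CMP R2, 5  (cmp 8,5)
JNZ again: taken
ADD R5, 12 → R5=42+12=54
LOAD R5, [R3] → R5=M[216]=22
ADD R5, 14 → R5=22+14=36
ADD R3, 4 → R3=216+4=220
SUB R2, 1 → R2=8-1=7
CMP R2, 5  (cmp 7,5)
JNZ again: taken
ADD R5, 12 → R5=36+12=48
LOAD R5, [R3] → R5=M[220]=28
ADD R5, 14 → R5=28+14=42
ADD R3, 4 → R3=220+4=224
SUB R2, 1 → R2=7-1=6
CMP R2, 5  (cmp 6,5)
JNZ again: taken
ADD R5, 12 → R5=42+12=54
LOAD R5, [R3] → R5=M[224]=-3
ADD R5, 14 → R5=(-3)+14=11
ADD R3, 4 → R3=224+4=228
SUB R2, 1 → R2=6-1=5
CMP R2, 5  (cmp 5,5)
JNZ again: not taken
XOR R5, 17 → R5=11^17=26
halt.
Total executed instructions: 54.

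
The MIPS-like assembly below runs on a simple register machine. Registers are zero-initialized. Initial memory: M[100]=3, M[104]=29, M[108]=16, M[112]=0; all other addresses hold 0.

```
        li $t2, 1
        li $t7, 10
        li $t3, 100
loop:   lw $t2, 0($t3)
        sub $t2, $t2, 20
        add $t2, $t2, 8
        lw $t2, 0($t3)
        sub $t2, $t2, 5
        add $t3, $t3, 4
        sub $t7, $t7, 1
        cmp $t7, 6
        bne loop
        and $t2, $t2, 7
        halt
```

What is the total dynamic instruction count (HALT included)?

41

$t2=1
$t7=10
$t3=100
$t2=M[100]=3
$t2=3-20=-17
$t2=(-17)+8=-9
$t2=M[100]=3
$t2=3-5=-2
$t3=100+4=104
$t7=10-1=9
cmp $t7, 6  (cmp 9,6)
bne loop: taken
$t2=M[104]=29
$t2=29-20=9
$t2=9+8=17
$t2=M[104]=29
$t2=29-5=24
$t3=104+4=108
$t7=9-1=8
cmp $t7, 6  (cmp 8,6)
bne loop: taken
$t2=M[108]=16
$t2=16-20=-4
$t2=(-4)+8=4
$t2=M[108]=16
$t2=16-5=11
$t3=108+4=112
$t7=8-1=7
cmp $t7, 6  (cmp 7,6)
bne loop: taken
$t2=M[112]=0
$t2=0-20=-20
$t2=(-20)+8=-12
$t2=M[112]=0
$t2=0-5=-5
$t3=112+4=116
$t7=7-1=6
cmp $t7, 6  (cmp 6,6)
bne loop: not taken
$t2=(-5)&7=3
halt.
Total executed instructions: 41.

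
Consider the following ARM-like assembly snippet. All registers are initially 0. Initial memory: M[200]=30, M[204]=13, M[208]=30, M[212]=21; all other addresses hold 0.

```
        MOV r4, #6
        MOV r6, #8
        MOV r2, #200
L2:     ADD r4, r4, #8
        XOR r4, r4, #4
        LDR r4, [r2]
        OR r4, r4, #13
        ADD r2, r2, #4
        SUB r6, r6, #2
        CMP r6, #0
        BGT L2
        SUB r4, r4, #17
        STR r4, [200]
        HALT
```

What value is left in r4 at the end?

12

r4=6
r6=8
r2=200
r4=6+8=14
r4=14^4=10
r4=M[200]=30
r4=30|13=31
r2=200+4=204
r6=8-2=6
CMP r6, #0  (cmp 6,0)
BGT L2: taken
r4=31+8=39
r4=39^4=35
r4=M[204]=13
r4=13|13=13
r2=204+4=208
r6=6-2=4
CMP r6, #0  (cmp 4,0)
BGT L2: taken
r4=13+8=21
r4=21^4=17
r4=M[208]=30
r4=30|13=31
r2=208+4=212
r6=4-2=2
CMP r6, #0  (cmp 2,0)
BGT L2: taken
r4=31+8=39
r4=39^4=35
r4=M[212]=21
r4=21|13=29
r2=212+4=216
r6=2-2=0
CMP r6, #0  (cmp 0,0)
BGT L2: not taken
r4=29-17=12
STR r4, [200] → M[200]=12
halt.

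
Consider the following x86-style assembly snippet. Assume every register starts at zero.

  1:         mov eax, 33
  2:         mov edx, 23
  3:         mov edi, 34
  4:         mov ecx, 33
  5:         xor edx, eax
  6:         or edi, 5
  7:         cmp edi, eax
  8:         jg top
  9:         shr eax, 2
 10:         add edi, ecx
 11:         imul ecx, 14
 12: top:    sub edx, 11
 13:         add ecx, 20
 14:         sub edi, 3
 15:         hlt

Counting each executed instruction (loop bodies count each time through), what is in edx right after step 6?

54

eax=33
edx=23
edi=34
ecx=33
edx=23^33=54
edi=34|5=39
After step 6: edx = 54.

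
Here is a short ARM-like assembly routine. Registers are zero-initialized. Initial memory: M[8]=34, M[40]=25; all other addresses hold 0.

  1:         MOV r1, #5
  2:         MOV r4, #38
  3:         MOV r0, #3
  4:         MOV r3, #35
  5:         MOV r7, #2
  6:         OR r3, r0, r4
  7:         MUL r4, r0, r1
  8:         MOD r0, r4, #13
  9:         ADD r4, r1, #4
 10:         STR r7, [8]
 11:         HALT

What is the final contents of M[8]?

after MOV r1, #5: r1=5
after MOV r4, #38: r4=38
after MOV r0, #3: r0=3
after MOV r3, #35: r3=35
after MOV r7, #2: r7=2
after OR r3, r0, r4: r3=3|38=39
after MUL r4, r0, r1: r4=3*5=15
after MOD r0, r4, #13: r0=15%13=2
after ADD r4, r1, #4: r4=5+4=9
STR r7, [8] → M[8]=2
halt.

2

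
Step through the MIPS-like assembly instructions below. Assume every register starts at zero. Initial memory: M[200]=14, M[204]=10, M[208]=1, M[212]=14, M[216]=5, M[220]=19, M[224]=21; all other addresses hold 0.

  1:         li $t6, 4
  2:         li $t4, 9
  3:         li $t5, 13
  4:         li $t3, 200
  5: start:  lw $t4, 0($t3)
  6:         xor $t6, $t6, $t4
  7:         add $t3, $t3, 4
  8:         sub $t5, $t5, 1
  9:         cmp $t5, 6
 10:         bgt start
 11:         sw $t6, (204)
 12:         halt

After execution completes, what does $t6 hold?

li $t6, 4 → $t6=4
li $t4, 9 → $t4=9
li $t5, 13 → $t5=13
li $t3, 200 → $t3=200
lw $t4, 0($t3) → $t4=M[200]=14
xor $t6, $t6, $t4 → $t6=4^14=10
add $t3, $t3, 4 → $t3=200+4=204
sub $t5, $t5, 1 → $t5=13-1=12
cmp $t5, 6  (cmp 12,6)
bgt start: taken
lw $t4, 0($t3) → $t4=M[204]=10
xor $t6, $t6, $t4 → $t6=10^10=0
add $t3, $t3, 4 → $t3=204+4=208
sub $t5, $t5, 1 → $t5=12-1=11
cmp $t5, 6  (cmp 11,6)
bgt start: taken
lw $t4, 0($t3) → $t4=M[208]=1
xor $t6, $t6, $t4 → $t6=0^1=1
add $t3, $t3, 4 → $t3=208+4=212
sub $t5, $t5, 1 → $t5=11-1=10
cmp $t5, 6  (cmp 10,6)
bgt start: taken
lw $t4, 0($t3) → $t4=M[212]=14
xor $t6, $t6, $t4 → $t6=1^14=15
add $t3, $t3, 4 → $t3=212+4=216
sub $t5, $t5, 1 → $t5=10-1=9
cmp $t5, 6  (cmp 9,6)
bgt start: taken
lw $t4, 0($t3) → $t4=M[216]=5
xor $t6, $t6, $t4 → $t6=15^5=10
add $t3, $t3, 4 → $t3=216+4=220
sub $t5, $t5, 1 → $t5=9-1=8
cmp $t5, 6  (cmp 8,6)
bgt start: taken
lw $t4, 0($t3) → $t4=M[220]=19
xor $t6, $t6, $t4 → $t6=10^19=25
add $t3, $t3, 4 → $t3=220+4=224
sub $t5, $t5, 1 → $t5=8-1=7
cmp $t5, 6  (cmp 7,6)
bgt start: taken
lw $t4, 0($t3) → $t4=M[224]=21
xor $t6, $t6, $t4 → $t6=25^21=12
add $t3, $t3, 4 → $t3=224+4=228
sub $t5, $t5, 1 → $t5=7-1=6
cmp $t5, 6  (cmp 6,6)
bgt start: not taken
sw $t6, (204) → M[204]=12
halt.

12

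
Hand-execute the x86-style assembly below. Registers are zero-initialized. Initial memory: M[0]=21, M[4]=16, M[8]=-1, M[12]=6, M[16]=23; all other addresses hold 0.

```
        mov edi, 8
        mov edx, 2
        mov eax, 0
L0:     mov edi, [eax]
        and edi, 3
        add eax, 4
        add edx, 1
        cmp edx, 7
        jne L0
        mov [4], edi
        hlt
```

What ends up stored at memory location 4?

edi=8
edx=2
eax=0
edi=M[0]=21
edi=21&3=1
eax=0+4=4
edx=2+1=3
cmp edx, 7  (cmp 3,7)
jne L0: taken
edi=M[4]=16
edi=16&3=0
eax=4+4=8
edx=3+1=4
cmp edx, 7  (cmp 4,7)
jne L0: taken
edi=M[8]=-1
edi=(-1)&3=3
eax=8+4=12
edx=4+1=5
cmp edx, 7  (cmp 5,7)
jne L0: taken
edi=M[12]=6
edi=6&3=2
eax=12+4=16
edx=5+1=6
cmp edx, 7  (cmp 6,7)
jne L0: taken
edi=M[16]=23
edi=23&3=3
eax=16+4=20
edx=6+1=7
cmp edx, 7  (cmp 7,7)
jne L0: not taken
mov [4], edi → M[4]=3
halt.

3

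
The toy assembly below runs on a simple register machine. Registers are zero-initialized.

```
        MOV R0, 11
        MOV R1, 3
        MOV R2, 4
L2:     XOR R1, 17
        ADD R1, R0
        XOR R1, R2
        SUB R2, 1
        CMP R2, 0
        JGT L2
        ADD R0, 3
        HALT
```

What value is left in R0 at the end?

14

MOV R0, 11 → R0=11
MOV R1, 3 → R1=3
MOV R2, 4 → R2=4
XOR R1, 17 → R1=3^17=18
ADD R1, R0 → R1=18+11=29
XOR R1, R2 → R1=29^4=25
SUB R2, 1 → R2=4-1=3
CMP R2, 0  (cmp 3,0)
JGT L2: taken
XOR R1, 17 → R1=25^17=8
ADD R1, R0 → R1=8+11=19
XOR R1, R2 → R1=19^3=16
SUB R2, 1 → R2=3-1=2
CMP R2, 0  (cmp 2,0)
JGT L2: taken
XOR R1, 17 → R1=16^17=1
ADD R1, R0 → R1=1+11=12
XOR R1, R2 → R1=12^2=14
SUB R2, 1 → R2=2-1=1
CMP R2, 0  (cmp 1,0)
JGT L2: taken
XOR R1, 17 → R1=14^17=31
ADD R1, R0 → R1=31+11=42
XOR R1, R2 → R1=42^1=43
SUB R2, 1 → R2=1-1=0
CMP R2, 0  (cmp 0,0)
JGT L2: not taken
ADD R0, 3 → R0=11+3=14
halt.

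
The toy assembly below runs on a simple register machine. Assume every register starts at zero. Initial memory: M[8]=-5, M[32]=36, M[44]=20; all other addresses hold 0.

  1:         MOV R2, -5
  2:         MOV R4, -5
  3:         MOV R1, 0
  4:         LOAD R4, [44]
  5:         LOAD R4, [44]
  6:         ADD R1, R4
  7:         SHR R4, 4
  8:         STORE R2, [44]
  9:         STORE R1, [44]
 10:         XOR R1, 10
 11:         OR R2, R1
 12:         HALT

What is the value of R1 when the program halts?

30

R2=-5
R4=-5
R1=0
R4=M[44]=20
R4=M[44]=20
R1=0+20=20
R4=20>>4=1
STORE R2, [44] → M[44]=-5
STORE R1, [44] → M[44]=20
R1=20^10=30
R2=(-5)|30=-1
halt.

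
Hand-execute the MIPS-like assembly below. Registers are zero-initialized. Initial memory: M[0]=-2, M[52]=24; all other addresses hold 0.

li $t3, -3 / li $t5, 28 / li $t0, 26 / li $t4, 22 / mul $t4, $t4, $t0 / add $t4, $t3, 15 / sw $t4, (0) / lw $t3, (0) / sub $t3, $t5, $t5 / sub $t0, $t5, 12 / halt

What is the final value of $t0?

16

after li $t3, -3: $t3=-3
after li $t5, 28: $t5=28
after li $t0, 26: $t0=26
after li $t4, 22: $t4=22
after mul $t4, $t4, $t0: $t4=22*26=572
after add $t4, $t3, 15: $t4=(-3)+15=12
sw $t4, (0) → M[0]=12
after lw $t3, (0): $t3=M[0]=12
after sub $t3, $t5, $t5: $t3=28-28=0
after sub $t0, $t5, 12: $t0=28-12=16
halt.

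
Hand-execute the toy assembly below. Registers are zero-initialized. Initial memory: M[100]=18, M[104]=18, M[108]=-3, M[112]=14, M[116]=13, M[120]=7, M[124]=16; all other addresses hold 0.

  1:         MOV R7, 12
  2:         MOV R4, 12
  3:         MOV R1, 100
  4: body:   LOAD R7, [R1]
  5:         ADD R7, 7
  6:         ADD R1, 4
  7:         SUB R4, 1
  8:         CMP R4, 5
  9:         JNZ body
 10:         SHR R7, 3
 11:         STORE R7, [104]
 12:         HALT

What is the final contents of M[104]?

after MOV R7, 12: R7=12
after MOV R4, 12: R4=12
after MOV R1, 100: R1=100
after LOAD R7, [R1]: R7=M[100]=18
after ADD R7, 7: R7=18+7=25
after ADD R1, 4: R1=100+4=104
after SUB R4, 1: R4=12-1=11
CMP R4, 5  (cmp 11,5)
JNZ body: taken
after LOAD R7, [R1]: R7=M[104]=18
after ADD R7, 7: R7=18+7=25
after ADD R1, 4: R1=104+4=108
after SUB R4, 1: R4=11-1=10
CMP R4, 5  (cmp 10,5)
JNZ body: taken
after LOAD R7, [R1]: R7=M[108]=-3
after ADD R7, 7: R7=(-3)+7=4
after ADD R1, 4: R1=108+4=112
after SUB R4, 1: R4=10-1=9
CMP R4, 5  (cmp 9,5)
JNZ body: taken
after LOAD R7, [R1]: R7=M[112]=14
after ADD R7, 7: R7=14+7=21
after ADD R1, 4: R1=112+4=116
after SUB R4, 1: R4=9-1=8
CMP R4, 5  (cmp 8,5)
JNZ body: taken
after LOAD R7, [R1]: R7=M[116]=13
after ADD R7, 7: R7=13+7=20
after ADD R1, 4: R1=116+4=120
after SUB R4, 1: R4=8-1=7
CMP R4, 5  (cmp 7,5)
JNZ body: taken
after LOAD R7, [R1]: R7=M[120]=7
after ADD R7, 7: R7=7+7=14
after ADD R1, 4: R1=120+4=124
after SUB R4, 1: R4=7-1=6
CMP R4, 5  (cmp 6,5)
JNZ body: taken
after LOAD R7, [R1]: R7=M[124]=16
after ADD R7, 7: R7=16+7=23
after ADD R1, 4: R1=124+4=128
after SUB R4, 1: R4=6-1=5
CMP R4, 5  (cmp 5,5)
JNZ body: not taken
after SHR R7, 3: R7=23>>3=2
STORE R7, [104] → M[104]=2
halt.

2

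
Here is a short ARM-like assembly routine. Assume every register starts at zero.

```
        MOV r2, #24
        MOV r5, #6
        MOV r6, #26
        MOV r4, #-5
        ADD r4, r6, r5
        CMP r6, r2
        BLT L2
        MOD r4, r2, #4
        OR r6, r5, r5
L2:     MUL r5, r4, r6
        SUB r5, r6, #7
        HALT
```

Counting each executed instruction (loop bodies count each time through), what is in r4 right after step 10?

0

MOV r2, #24 → r2=24
MOV r5, #6 → r5=6
MOV r6, #26 → r6=26
MOV r4, #-5 → r4=-5
ADD r4, r6, r5 → r4=26+6=32
CMP r6, r2  (cmp 26,24)
BLT L2: not taken
MOD r4, r2, #4 → r4=24%4=0
OR r6, r5, r5 → r6=6|6=6
MUL r5, r4, r6 → r5=0*6=0
After step 10: r4 = 0.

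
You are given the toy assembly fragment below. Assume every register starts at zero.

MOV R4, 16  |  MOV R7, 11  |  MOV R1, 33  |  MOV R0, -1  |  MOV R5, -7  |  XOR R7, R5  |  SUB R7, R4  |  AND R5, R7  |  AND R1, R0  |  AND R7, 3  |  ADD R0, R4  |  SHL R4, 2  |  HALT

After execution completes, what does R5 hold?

MOV R4, 16 → R4=16
MOV R7, 11 → R7=11
MOV R1, 33 → R1=33
MOV R0, -1 → R0=-1
MOV R5, -7 → R5=-7
XOR R7, R5 → R7=11^(-7)=-14
SUB R7, R4 → R7=(-14)-16=-30
AND R5, R7 → R5=(-7)&(-30)=-32
AND R1, R0 → R1=33&(-1)=33
AND R7, 3 → R7=(-30)&3=2
ADD R0, R4 → R0=(-1)+16=15
SHL R4, 2 → R4=16<<2=64
halt.

-32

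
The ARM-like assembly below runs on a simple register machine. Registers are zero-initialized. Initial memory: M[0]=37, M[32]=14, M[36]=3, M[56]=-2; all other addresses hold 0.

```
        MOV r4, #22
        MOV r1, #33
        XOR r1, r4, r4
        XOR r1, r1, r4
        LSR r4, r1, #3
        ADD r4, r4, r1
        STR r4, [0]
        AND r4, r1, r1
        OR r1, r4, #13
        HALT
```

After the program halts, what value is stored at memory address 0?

after MOV r4, #22: r4=22
after MOV r1, #33: r1=33
after XOR r1, r4, r4: r1=22^22=0
after XOR r1, r1, r4: r1=0^22=22
after LSR r4, r1, #3: r4=22>>3=2
after ADD r4, r4, r1: r4=2+22=24
STR r4, [0] → M[0]=24
after AND r4, r1, r1: r4=22&22=22
after OR r1, r4, #13: r1=22|13=31
halt.

24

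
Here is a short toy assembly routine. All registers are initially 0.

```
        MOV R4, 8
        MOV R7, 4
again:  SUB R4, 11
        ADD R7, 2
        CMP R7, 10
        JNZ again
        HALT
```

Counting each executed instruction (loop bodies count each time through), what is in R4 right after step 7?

-14

R4=8
R7=4
R4=8-11=-3
R7=4+2=6
CMP R7, 10  (cmp 6,10)
JNZ again: taken
R4=(-3)-11=-14
After step 7: R4 = -14.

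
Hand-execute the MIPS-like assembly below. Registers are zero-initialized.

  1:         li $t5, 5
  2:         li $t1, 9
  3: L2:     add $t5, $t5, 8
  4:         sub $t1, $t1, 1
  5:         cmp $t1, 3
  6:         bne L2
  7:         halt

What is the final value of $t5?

after li $t5, 5: $t5=5
after li $t1, 9: $t1=9
after add $t5, $t5, 8: $t5=5+8=13
after sub $t1, $t1, 1: $t1=9-1=8
cmp $t1, 3  (cmp 8,3)
bne L2: taken
after add $t5, $t5, 8: $t5=13+8=21
after sub $t1, $t1, 1: $t1=8-1=7
cmp $t1, 3  (cmp 7,3)
bne L2: taken
after add $t5, $t5, 8: $t5=21+8=29
after sub $t1, $t1, 1: $t1=7-1=6
cmp $t1, 3  (cmp 6,3)
bne L2: taken
after add $t5, $t5, 8: $t5=29+8=37
after sub $t1, $t1, 1: $t1=6-1=5
cmp $t1, 3  (cmp 5,3)
bne L2: taken
after add $t5, $t5, 8: $t5=37+8=45
after sub $t1, $t1, 1: $t1=5-1=4
cmp $t1, 3  (cmp 4,3)
bne L2: taken
after add $t5, $t5, 8: $t5=45+8=53
after sub $t1, $t1, 1: $t1=4-1=3
cmp $t1, 3  (cmp 3,3)
bne L2: not taken
halt.

53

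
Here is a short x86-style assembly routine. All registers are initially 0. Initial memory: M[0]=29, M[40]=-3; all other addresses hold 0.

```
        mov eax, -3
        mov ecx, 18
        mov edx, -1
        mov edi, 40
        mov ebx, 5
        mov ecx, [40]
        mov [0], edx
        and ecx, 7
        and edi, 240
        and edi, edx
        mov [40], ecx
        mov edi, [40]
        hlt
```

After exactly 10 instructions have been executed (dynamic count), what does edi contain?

32

eax=-3
ecx=18
edx=-1
edi=40
ebx=5
ecx=M[40]=-3
mov [0], edx → M[0]=-1
ecx=(-3)&7=5
edi=40&240=32
edi=32&(-1)=32
After step 10: edi = 32.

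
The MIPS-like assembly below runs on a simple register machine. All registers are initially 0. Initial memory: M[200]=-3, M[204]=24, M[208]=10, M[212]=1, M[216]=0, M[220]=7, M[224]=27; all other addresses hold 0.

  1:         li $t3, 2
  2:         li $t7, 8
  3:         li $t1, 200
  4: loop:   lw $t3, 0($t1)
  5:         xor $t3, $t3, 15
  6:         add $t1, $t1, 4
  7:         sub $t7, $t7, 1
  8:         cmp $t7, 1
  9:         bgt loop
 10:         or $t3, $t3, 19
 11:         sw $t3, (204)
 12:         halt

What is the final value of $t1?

228

$t3=2
$t7=8
$t1=200
$t3=M[200]=-3
$t3=(-3)^15=-14
$t1=200+4=204
$t7=8-1=7
cmp $t7, 1  (cmp 7,1)
bgt loop: taken
$t3=M[204]=24
$t3=24^15=23
$t1=204+4=208
$t7=7-1=6
cmp $t7, 1  (cmp 6,1)
bgt loop: taken
$t3=M[208]=10
$t3=10^15=5
$t1=208+4=212
$t7=6-1=5
cmp $t7, 1  (cmp 5,1)
bgt loop: taken
$t3=M[212]=1
$t3=1^15=14
$t1=212+4=216
$t7=5-1=4
cmp $t7, 1  (cmp 4,1)
bgt loop: taken
$t3=M[216]=0
$t3=0^15=15
$t1=216+4=220
$t7=4-1=3
cmp $t7, 1  (cmp 3,1)
bgt loop: taken
$t3=M[220]=7
$t3=7^15=8
$t1=220+4=224
$t7=3-1=2
cmp $t7, 1  (cmp 2,1)
bgt loop: taken
$t3=M[224]=27
$t3=27^15=20
$t1=224+4=228
$t7=2-1=1
cmp $t7, 1  (cmp 1,1)
bgt loop: not taken
$t3=20|19=23
sw $t3, (204) → M[204]=23
halt.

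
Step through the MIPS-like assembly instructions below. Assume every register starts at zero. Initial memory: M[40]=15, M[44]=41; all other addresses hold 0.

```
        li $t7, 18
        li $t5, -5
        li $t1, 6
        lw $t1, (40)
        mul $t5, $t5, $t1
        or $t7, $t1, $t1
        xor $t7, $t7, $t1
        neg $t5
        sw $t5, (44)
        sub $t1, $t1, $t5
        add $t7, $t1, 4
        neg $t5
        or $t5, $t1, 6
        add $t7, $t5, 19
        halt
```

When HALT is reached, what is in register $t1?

after li $t7, 18: $t7=18
after li $t5, -5: $t5=-5
after li $t1, 6: $t1=6
after lw $t1, (40): $t1=M[40]=15
after mul $t5, $t5, $t1: $t5=(-5)*15=-75
after or $t7, $t1, $t1: $t7=15|15=15
after xor $t7, $t7, $t1: $t7=15^15=0
after neg $t5: $t5=-(-75)=75
sw $t5, (44) → M[44]=75
after sub $t1, $t1, $t5: $t1=15-75=-60
after add $t7, $t1, 4: $t7=(-60)+4=-56
after neg $t5: $t5=-(75)=-75
after or $t5, $t1, 6: $t5=(-60)|6=-58
after add $t7, $t5, 19: $t7=(-58)+19=-39
halt.

-60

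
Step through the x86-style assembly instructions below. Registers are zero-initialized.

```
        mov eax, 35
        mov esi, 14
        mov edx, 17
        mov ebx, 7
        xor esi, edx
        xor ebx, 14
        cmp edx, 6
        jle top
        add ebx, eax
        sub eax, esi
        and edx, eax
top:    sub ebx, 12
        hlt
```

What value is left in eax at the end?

mov eax, 35 → eax=35
mov esi, 14 → esi=14
mov edx, 17 → edx=17
mov ebx, 7 → ebx=7
xor esi, edx → esi=14^17=31
xor ebx, 14 → ebx=7^14=9
cmp edx, 6  (cmp 17,6)
jle top: not taken
add ebx, eax → ebx=9+35=44
sub eax, esi → eax=35-31=4
and edx, eax → edx=17&4=0
sub ebx, 12 → ebx=44-12=32
halt.

4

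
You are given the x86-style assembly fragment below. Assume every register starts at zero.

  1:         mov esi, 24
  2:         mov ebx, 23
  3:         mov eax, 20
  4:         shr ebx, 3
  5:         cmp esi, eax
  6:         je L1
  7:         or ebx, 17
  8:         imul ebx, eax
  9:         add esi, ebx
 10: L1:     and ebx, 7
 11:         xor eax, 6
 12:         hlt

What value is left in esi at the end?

after mov esi, 24: esi=24
after mov ebx, 23: ebx=23
after mov eax, 20: eax=20
after shr ebx, 3: ebx=23>>3=2
cmp esi, eax  (cmp 24,20)
je L1: not taken
after or ebx, 17: ebx=2|17=19
after imul ebx, eax: ebx=19*20=380
after add esi, ebx: esi=24+380=404
after and ebx, 7: ebx=380&7=4
after xor eax, 6: eax=20^6=18
halt.

404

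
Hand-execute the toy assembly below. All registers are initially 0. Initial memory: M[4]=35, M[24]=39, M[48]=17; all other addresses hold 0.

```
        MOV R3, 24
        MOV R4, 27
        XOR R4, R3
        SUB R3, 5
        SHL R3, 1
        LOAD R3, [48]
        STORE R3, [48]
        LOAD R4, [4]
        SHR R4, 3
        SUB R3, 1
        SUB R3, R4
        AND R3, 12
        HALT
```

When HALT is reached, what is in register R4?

4

after MOV R3, 24: R3=24
after MOV R4, 27: R4=27
after XOR R4, R3: R4=27^24=3
after SUB R3, 5: R3=24-5=19
after SHL R3, 1: R3=19<<1=38
after LOAD R3, [48]: R3=M[48]=17
STORE R3, [48] → M[48]=17
after LOAD R4, [4]: R4=M[4]=35
after SHR R4, 3: R4=35>>3=4
after SUB R3, 1: R3=17-1=16
after SUB R3, R4: R3=16-4=12
after AND R3, 12: R3=12&12=12
halt.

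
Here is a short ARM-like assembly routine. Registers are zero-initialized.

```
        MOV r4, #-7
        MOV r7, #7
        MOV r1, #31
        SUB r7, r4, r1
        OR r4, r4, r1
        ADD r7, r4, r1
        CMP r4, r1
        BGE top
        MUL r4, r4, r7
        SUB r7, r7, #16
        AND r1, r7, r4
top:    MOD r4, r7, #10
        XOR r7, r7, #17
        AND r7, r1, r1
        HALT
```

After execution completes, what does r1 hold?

r4=-7
r7=7
r1=31
r7=(-7)-31=-38
r4=(-7)|31=-1
r7=(-1)+31=30
CMP r4, r1  (cmp -1,31)
BGE top: not taken
r4=(-1)*30=-30
r7=30-16=14
r1=14&(-30)=2
r4=14%10=4
r7=14^17=31
r7=2&2=2
halt.

2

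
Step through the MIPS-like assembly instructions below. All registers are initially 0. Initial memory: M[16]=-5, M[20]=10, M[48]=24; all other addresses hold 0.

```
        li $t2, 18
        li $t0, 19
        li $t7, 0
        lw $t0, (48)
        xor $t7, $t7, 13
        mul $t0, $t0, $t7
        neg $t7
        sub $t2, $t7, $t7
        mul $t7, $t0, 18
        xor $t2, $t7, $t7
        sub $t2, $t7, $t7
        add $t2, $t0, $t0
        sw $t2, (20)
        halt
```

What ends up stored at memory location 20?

624

after li $t2, 18: $t2=18
after li $t0, 19: $t0=19
after li $t7, 0: $t7=0
after lw $t0, (48): $t0=M[48]=24
after xor $t7, $t7, 13: $t7=0^13=13
after mul $t0, $t0, $t7: $t0=24*13=312
after neg $t7: $t7=-(13)=-13
after sub $t2, $t7, $t7: $t2=(-13)-(-13)=0
after mul $t7, $t0, 18: $t7=312*18=5616
after xor $t2, $t7, $t7: $t2=5616^5616=0
after sub $t2, $t7, $t7: $t2=5616-5616=0
after add $t2, $t0, $t0: $t2=312+312=624
sw $t2, (20) → M[20]=624
halt.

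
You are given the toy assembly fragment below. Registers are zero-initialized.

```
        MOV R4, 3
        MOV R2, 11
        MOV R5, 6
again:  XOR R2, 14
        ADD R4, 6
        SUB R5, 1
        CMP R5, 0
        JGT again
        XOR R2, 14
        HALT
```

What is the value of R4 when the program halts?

R4=3
R2=11
R5=6
R2=11^14=5
R4=3+6=9
R5=6-1=5
CMP R5, 0  (cmp 5,0)
JGT again: taken
R2=5^14=11
R4=9+6=15
R5=5-1=4
CMP R5, 0  (cmp 4,0)
JGT again: taken
R2=11^14=5
R4=15+6=21
R5=4-1=3
CMP R5, 0  (cmp 3,0)
JGT again: taken
R2=5^14=11
R4=21+6=27
R5=3-1=2
CMP R5, 0  (cmp 2,0)
JGT again: taken
R2=11^14=5
R4=27+6=33
R5=2-1=1
CMP R5, 0  (cmp 1,0)
JGT again: taken
R2=5^14=11
R4=33+6=39
R5=1-1=0
CMP R5, 0  (cmp 0,0)
JGT again: not taken
R2=11^14=5
halt.

39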